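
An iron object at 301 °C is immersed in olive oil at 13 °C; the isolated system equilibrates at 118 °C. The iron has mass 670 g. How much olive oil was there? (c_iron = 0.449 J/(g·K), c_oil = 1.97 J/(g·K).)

m ≈ 266 g

Heat lost by the iron = heat gained by the oil:
670×0.449×(301 − 118) = m×1.97×(118 − 13)
206.85 m = 55052  ⇒  m ≈ 266.1 g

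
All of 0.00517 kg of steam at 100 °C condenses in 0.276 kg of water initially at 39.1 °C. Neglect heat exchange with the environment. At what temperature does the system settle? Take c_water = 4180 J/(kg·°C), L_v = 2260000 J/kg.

T_f ≈ 50.2 °C

Conservation of energy gives ΣQ = 0:
steam→water at 100 °C releases m L_v = 0.00517×2260000 = 11684; condensate cools 100→T: 0.00517×4180×(T − 100) = 21.61(T − 100); original water: 1153.7(T − 39.1)
1175.3 T = 11684 + 2161.1 + 45109 = 58954
T ≈ 50.16 °C (< 100 °C, so full condensation is consistent).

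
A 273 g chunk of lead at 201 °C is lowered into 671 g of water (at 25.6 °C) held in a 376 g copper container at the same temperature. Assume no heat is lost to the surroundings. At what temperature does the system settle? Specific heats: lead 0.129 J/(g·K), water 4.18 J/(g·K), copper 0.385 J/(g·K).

With ΣQ=0 the equilibrium temperature is the m·c-weighted mean:
T_f = (35.22×201 + 2804.8×25.6 + 144.76×25.6) / (35.22 + 2804.8 + 144.76)
    = 82587 / 2984.8 ≈ 27.67 °C

T_f ≈ 27.7 °C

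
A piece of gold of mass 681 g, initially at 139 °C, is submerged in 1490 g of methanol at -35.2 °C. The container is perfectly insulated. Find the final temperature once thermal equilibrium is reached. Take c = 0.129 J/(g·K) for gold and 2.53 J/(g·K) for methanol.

Set heat shed by the hot body equal to heat absorbed by the cold body:
681·0.129·(139 − T) = 1490·2.53·(T − (-35.2))
87.85(139 − T) = 3769.7(T − (-35.2))
3857.5 T = -120482  ⇒  T ≈ -31.23 °C

T_f ≈ -31.2 °C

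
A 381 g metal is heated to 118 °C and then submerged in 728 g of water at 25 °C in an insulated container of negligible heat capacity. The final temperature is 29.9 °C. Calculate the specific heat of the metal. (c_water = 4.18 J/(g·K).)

m_s c (T_s − T_f) = m_water c_water (T_f − T_0):
381×c×(118 − 29.9) = 728×4.18×(29.9 − 25)
33566 c = 14911  ⇒  c ≈ 0.4442 J/(g·K)

c ≈ 0.444 J/(g·K)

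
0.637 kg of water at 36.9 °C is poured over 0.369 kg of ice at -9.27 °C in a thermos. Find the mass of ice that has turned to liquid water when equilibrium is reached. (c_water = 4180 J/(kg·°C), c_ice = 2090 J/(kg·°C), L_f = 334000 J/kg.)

m_melted ≈ 0.273 kg

Heat available from the water dropping to 0 °C: 0.637·4180·36.9 = 98252 J.
Of that, 0.369·2090·9.27 = 7149.1 J goes to bring the ice to 0 °C, leaving 91103 J.
Melting all 0.369 kg of ice would need 0.369·334000 = 123246 J.
Since 91103 < 123246 J, not all the ice melts; equilibrium is at 0 °C.
Mass melted = 91103/334000 ≈ 0.2728 kg.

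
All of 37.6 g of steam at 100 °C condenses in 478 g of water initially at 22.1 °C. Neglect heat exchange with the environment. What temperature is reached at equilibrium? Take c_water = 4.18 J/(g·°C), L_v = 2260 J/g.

T_f ≈ 67.2 °C

Heat gained plus heat lost sum to zero:
latent heat released on condensation: 37.6×2260 = 84976; condensed water 100 °C→T: 157.17(T − 100); water warms: 478×4.18×(T − 22.1) = 1998(T − 22.1)
2155.2 T = 84976 + 15717 + 44157 = 144849
T ≈ 67.21 °C, under the boiling point, so the assumption holds.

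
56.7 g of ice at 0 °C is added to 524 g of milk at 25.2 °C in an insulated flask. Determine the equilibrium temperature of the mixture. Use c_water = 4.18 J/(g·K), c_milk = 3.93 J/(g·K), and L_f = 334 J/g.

T_f ≈ 14.4 °C

Net heat exchanged in the isolated system is zero:
melt ice: 56.7×334 = 18938; warm the meltwater: 237.01 T; milk: 2059.3(T − 25.2)
2296.3 T = 51895 − 18938 = 32957
T ≈ 14.35 °C (positive, so assuming full melt was valid).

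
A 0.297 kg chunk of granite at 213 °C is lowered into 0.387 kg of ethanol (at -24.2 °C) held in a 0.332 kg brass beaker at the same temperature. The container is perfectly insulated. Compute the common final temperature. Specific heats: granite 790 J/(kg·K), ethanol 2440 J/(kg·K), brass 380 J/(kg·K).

T_f ≈ 18.4 °C

Let T be the final temperature. ΣQ_i = 0:
0.297×790×(T − 213) + 0.387×2440×(T − (-24.2)) + 0.332×380×(T − (-24.2)) = 0
234.63(T − 213) + 944.28(T − (-24.2)) + 126.16(T − (-24.2)) = 0
(234.63 + 944.28 + 126.16) T = 234.63×213 + 944.28×(-24.2) + 126.16×(-24.2)
T ≈ 18.44 °C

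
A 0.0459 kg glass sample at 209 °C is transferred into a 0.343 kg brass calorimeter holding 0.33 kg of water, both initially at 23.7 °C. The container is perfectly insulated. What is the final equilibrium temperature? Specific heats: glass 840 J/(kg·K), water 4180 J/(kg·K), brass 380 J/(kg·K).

T_f ≈ 28.3 °C

Net heat exchanged in the isolated system is zero:
0.0459*840*(T − 209) + 0.33*4180*(T − 23.7) + 0.343*380*(T − 23.7) = 0
38.56(T − 209) + 1379.4(T − 23.7) + 130.34(T − 23.7) = 0
(38.56 + 1379.4 + 130.34) T = 38.56*209 + 1379.4*23.7 + 130.34*23.7
T ≈ 28.31 °C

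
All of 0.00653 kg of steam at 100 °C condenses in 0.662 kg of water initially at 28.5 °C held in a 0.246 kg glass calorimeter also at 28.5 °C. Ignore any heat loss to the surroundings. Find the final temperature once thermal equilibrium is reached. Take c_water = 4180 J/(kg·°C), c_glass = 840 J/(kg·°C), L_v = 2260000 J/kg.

Setting the total heat transfer to zero:
steam→water at 100 °C releases m L_v = 0.00653×2260000 = 14758; condensed water 100 °C→T: 27.3(T − 100); water warms: 0.662×4180×(T − 28.5) = 2767.2(T − 28.5); cup: 206.64(T − 28.5)
3001.1 T = 14758 + 2729.5 + 84753 = 102241
T ≈ 34.07 °C (< 100 °C, so full condensation is consistent).

T_f ≈ 34.1 °C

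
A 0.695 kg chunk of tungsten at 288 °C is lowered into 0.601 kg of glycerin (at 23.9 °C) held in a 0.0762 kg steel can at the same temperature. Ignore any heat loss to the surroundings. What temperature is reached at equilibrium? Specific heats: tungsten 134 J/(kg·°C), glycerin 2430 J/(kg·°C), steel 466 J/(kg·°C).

Let T be the final temperature. ΣQ_i = 0:
0.695×134×(T − 288) + 0.601×2430×(T − 23.9) + 0.0762×466×(T − 23.9) = 0
93.13(T − 288) + 1460.4(T − 23.9) + 35.51(T − 23.9) = 0
(93.13 + 1460.4 + 35.51) T = 93.13×288 + 1460.4×23.9 + 35.51×23.9
T = 62574/1589.1 ≈ 39.38 °C

T_f ≈ 39.4 °C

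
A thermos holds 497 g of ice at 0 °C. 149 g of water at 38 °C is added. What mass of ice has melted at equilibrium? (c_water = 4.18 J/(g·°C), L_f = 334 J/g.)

m_melted ≈ 70.9 g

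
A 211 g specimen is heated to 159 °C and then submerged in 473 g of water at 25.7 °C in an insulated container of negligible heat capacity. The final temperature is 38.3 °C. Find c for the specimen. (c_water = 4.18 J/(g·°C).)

c ≈ 0.978 J/(g·°C)

m_s c (T_s − T_f) = m_water c_water (T_f − T_0):
211·c·(159 − 38.3) = 473·4.18·(38.3 − 25.7)
25468 c = 24912  ⇒  c ≈ 0.9782 J/(g·°C)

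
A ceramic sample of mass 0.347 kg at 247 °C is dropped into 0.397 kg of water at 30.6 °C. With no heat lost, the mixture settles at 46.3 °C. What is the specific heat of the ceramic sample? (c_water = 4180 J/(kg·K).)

Taking heat into each body as positive, Σ m c ΔT = 0:
0.347·c·(46.3 − 247) + 0.397·4180·(46.3 − 30.6) = 0
-69.64 c = -26054
c = -26054/-69.64 ≈ 374.1 J/(kg·K)

c ≈ 374 J/(kg·K)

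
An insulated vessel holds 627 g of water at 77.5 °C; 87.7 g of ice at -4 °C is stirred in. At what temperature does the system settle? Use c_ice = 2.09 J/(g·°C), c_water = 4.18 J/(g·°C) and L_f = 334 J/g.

T_f ≈ 57.9 °C

Energy balance with sensible and latent terms:
warm ice to 0 °C: 87.7×2.09×(0 − (-4)) = 733.17
  fusion: m_ice L_f = 87.7×334 = 29292
  warm the meltwater: 366.59 T
  water: 2620.9(T − 77.5)
2987.4 T = 203117 − 30025 = 173092
T ≈ 57.94 °C (positive, so assuming full melt was valid).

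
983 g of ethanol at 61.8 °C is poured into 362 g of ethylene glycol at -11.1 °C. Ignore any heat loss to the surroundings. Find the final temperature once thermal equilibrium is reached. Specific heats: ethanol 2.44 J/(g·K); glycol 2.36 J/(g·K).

T_f is the heat-capacity-weighted average of the initial temperatures:
T_f = (2398.5×61.8 + 854.32×(-11.1)) / (2398.5 + 854.32)
    = 138746 / 3252.8 ≈ 42.65 °C

T_f ≈ 42.7 °C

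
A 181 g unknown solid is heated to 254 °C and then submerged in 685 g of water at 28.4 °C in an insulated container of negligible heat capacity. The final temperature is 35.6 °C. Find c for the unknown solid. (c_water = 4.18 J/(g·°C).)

c ≈ 0.522 J/(g·°C)

m_s c (T_s − T_f) = m_water c_water (T_f − T_0):
181·c·(254 − 35.6) = 685·4.18·(35.6 − 28.4)
39530 c = 20616  ⇒  c ≈ 0.5215 J/(g·°C)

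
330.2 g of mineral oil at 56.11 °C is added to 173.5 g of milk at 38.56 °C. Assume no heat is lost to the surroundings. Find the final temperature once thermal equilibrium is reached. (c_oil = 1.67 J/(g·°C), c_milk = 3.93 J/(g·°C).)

T_f ≈ 46.4 °C

Heat lost by the oil equals heat gained by the milk:
330.2·1.67·(56.11 − T) = 173.5·3.93·(T − 38.56)
551.43(56.11 − T) = 681.86(T − 38.56)
1233.3 T = 57233  ⇒  T ≈ 46.41 °C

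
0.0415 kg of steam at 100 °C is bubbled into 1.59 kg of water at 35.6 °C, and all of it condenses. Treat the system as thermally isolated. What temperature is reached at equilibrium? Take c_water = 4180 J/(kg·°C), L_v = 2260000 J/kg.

T_f ≈ 51.0 °C

Energy balance with sensible and latent terms:
latent heat released on condensation: 0.0415·2260000 = 93790; condensed water 100 °C→T: 173.47(T − 100); original water: 6646.2(T − 35.6)
6819.7 T = 93790 + 17347 + 236605 = 347742
T ≈ 50.99 °C (< 100 °C, so full condensation is consistent).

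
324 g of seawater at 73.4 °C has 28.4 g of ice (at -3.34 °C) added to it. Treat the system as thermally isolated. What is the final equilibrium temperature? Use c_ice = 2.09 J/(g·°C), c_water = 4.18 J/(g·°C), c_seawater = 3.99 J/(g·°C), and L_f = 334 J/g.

T_f ≈ 60.4 °C

Energy balance with sensible and latent terms:
warm ice to 0 °C: 28.4×2.09×(0 − (-3.34)) = 198.25; melt ice: 28.4×334 = 9485.6; warm the meltwater: 118.71 T; seawater: 1292.8(T − 73.4)
1411.5 T = 94889 − 9683.8 = 85205
T ≈ 60.37 °C — above 0 °C, consistent with complete melting.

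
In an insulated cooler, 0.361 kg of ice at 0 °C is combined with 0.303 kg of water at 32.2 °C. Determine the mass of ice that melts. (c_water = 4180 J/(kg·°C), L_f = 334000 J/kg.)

m_melted ≈ 0.122 kg

Cooling the water to 0 °C releases 0.303×4180×32.2 = 40783 J.
To melt every bit of ice: 0.361×334000 = 120574 J.
Since 40783 < 120574 J, not all the ice melts; equilibrium is at 0 °C.
m_melted×334000 = 40783  ⇒  m_melted ≈ 0.1221 kg.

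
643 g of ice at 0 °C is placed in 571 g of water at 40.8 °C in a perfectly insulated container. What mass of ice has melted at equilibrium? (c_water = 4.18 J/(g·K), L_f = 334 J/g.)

m_melted ≈ 292 g

Cooling the water to 0 °C releases 571×4.18×40.8 = 97381 J.
Melting all 643 g of ice would need 643×334 = 214762 J.
Since 97381 < 214762 J, not all the ice melts; equilibrium is at 0 °C.
m_melt = 97381 / L_f = 291.6 g.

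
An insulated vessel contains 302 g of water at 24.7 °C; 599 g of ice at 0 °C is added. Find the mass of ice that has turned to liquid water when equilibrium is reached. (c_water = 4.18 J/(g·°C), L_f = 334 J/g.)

Heat available from the water dropping to 0 °C: 302×4.18×24.7 = 31180 J.
Fully melting the ice requires m_ice L_f = 599×334 = 200066 J.
31180 J < 200066 J, so only part of the ice melts and the system sits at 0 °C.
m_melt = 31180 / L_f = 93.35 g.

m_melted ≈ 93.4 g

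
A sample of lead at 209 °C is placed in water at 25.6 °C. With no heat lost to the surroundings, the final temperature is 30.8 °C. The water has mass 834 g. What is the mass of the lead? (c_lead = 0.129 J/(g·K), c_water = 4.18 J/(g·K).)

m ≈ 789 g

|Q_lead| = |Q_water|:
m·0.129·(209 − 30.8) = 834·4.18·(30.8 − 25.6)
22.99 m = 18128  ⇒  m ≈ 788.6 g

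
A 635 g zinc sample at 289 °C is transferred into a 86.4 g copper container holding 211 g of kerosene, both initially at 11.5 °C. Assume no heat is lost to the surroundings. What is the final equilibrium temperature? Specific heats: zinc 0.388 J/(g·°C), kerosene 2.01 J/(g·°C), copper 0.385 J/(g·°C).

Net heat exchanged in the isolated system is zero:
635*0.388*(T − 289) + 211*2.01*(T − 11.5) + 86.4*0.385*(T − 11.5) = 0
246.38(T − 289) + 424.11(T − 11.5) + 33.26(T − 11.5) = 0
703.75 T = 76464
T = 76464/703.75 ≈ 108.65 °C

T_f ≈ 108.7 °C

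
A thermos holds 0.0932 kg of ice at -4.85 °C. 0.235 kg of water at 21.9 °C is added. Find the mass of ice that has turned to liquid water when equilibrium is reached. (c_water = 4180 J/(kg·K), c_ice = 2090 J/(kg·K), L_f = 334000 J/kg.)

Heat available from the water dropping to 0 °C: 0.235·4180·21.9 = 21512 J.
Warming the ice to 0 °C takes 0.0932·2090·4.85 = 944.72 J, leaving 20568 J for melting.
Fully melting the ice requires m_ice L_f = 0.0932·334000 = 31129 J.
Since 20568 < 31129 J, not all the ice melts; equilibrium is at 0 °C.
m_melt = 20568 / L_f = 0.06158 kg.

m_melted ≈ 0.0616 kg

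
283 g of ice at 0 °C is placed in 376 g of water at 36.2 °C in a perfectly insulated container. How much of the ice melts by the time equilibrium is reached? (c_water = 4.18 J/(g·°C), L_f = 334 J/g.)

Water can give up m c ΔT = 376×4.18×36.2 = 56895 J before reaching 0 °C.
Fully melting the ice requires m_ice L_f = 283×334 = 94522 J.
56895 J < 94522 J, so only part of the ice melts and the system sits at 0 °C.
m_melt = 56895 / L_f = 170.3 g.

m_melted ≈ 170 g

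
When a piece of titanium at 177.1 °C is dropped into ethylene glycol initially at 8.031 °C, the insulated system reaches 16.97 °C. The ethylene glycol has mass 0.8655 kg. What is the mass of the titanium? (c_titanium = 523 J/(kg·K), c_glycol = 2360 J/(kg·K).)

m ≈ 0.218 kg

Heat gained plus heat lost sum to zero:
m·523·(16.97 − 177.1) + 0.8655·2360·(16.97 − 8.031) = 0
-83748 m = -18259
m = -18259/-83748 ≈ 0.218 kg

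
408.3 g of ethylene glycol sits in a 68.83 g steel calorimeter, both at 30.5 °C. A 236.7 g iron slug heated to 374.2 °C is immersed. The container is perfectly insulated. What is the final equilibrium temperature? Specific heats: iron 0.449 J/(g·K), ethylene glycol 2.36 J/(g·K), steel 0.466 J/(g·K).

Setting the total heat transfer to zero:
236.7×0.449×(T − 374.2) + 408.3×2.36×(T − 30.5) + 68.83×0.466×(T − 30.5) = 0
(106.28 + 963.59 + 32.07) T = 106.28×374.2 + 963.59×30.5 + 32.07×30.5
T ≈ 63.65 °C

T_f ≈ 63.6 °C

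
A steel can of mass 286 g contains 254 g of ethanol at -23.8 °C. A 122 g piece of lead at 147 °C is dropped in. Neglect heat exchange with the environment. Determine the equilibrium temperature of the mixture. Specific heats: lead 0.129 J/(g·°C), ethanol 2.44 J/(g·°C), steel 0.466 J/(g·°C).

T_f ≈ -20.3 °C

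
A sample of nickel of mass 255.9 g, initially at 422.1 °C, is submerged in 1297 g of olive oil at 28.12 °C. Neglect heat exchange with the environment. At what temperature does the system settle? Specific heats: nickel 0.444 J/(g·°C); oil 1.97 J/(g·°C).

T_f ≈ 44.9 °C

With ΣQ=0 the equilibrium temperature is the m·c-weighted mean:
T_f = (113.62×422.1 + 2555.1×28.12) / (113.62 + 2555.1)
    = 119808 / 2668.7 ≈ 44.89 °C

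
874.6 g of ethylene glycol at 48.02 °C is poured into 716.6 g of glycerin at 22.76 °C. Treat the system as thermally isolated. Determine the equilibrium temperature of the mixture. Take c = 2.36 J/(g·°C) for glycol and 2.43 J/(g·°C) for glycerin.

T_f ≈ 36.5 °C

Taking heat into each body as positive, Σ m c ΔT = 0:
874.6*2.36*(T − 48.02) + 716.6*2.43*(T − 22.76) = 0
2064.1(T − 48.02) + 1741.3(T − 22.76) = 0
3805.4 T = 138749
T = 138749 / 3805.4 = 36.5 °C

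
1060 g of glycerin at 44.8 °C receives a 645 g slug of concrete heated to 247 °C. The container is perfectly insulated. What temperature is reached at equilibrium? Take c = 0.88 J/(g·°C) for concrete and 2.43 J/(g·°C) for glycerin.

T_f ≈ 81.3 °C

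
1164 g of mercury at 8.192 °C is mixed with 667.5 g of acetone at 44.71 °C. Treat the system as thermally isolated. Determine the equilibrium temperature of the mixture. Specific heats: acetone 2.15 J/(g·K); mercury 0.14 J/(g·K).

T_f ≈ 41.0 °C

Taking heat into each body as positive, Σ m c ΔT = 0:
667.5×2.15×(T − 44.71) + 1164×0.14×(T − 8.192) = 0
1435.1(T − 44.71) + 162.96(T − 8.192) = 0
1598.1 T = 65499
T = 65499/1598.1 ≈ 40.99 °C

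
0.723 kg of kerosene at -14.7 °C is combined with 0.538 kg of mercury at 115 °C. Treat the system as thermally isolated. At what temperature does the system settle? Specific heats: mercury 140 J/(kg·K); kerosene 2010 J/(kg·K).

Conservation of energy gives ΣQ = 0:
0.538·140·(T − 115) + 0.723·2010·(T − (-14.7)) = 0
1528.5 T = -12701
T = -12701/1528.5 ≈ -8.31 °C

T_f ≈ -8.3 °C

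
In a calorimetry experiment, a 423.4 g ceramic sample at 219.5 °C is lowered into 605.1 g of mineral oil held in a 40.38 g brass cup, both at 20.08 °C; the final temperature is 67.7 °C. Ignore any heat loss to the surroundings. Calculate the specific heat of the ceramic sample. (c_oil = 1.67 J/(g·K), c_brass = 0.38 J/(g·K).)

c ≈ 0.76 J/(g·K)

Let T be the final temperature. ΣQ_i = 0:
423.4×c×(67.7 − 219.5) + 605.1×1.67×(67.7 − 20.08) + 40.38×0.38×(67.7 − 20.08) = 0
-64272 c = -48852
c = -48852/-64272 ≈ 0.7601 J/(g·K)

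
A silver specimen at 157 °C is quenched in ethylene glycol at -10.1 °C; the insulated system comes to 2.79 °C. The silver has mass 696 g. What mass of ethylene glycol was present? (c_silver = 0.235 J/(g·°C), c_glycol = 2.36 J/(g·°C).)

m ≈ 829 g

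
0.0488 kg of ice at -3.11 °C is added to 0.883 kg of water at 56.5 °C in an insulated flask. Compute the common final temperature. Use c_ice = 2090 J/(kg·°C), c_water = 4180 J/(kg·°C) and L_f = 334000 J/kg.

T_f ≈ 49.3 °C

Sum of m c ΔT and latent-heat terms is zero:
ice -3.11→0 °C: 0.0488·2090·3.11 = 317.2; melt ice: 0.0488·334000 = 16299; meltwater 0→T: 0.0488·4180·T = 203.98 T; water cools: 0.883·4180·(T − 56.5) = 3690.9(T − 56.5)
3894.9 T = 208538 − 16616 = 191922
T ≈ 49.27 °C — above 0 °C, consistent with complete melting.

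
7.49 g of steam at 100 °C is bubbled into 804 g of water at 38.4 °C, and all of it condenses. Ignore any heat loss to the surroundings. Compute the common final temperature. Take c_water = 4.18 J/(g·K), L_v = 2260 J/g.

T_f ≈ 44.0 °C

Energy conservation, ΣQ = 0:
latent heat released on condensation: 7.49·2260 = 16927
  condensed water 100 °C→T: 31.31(T − 100)
  water warms: 804·4.18·(T − 38.4) = 3360.7(T − 38.4)
3392 T = 16927 + 3130.8 + 129052 = 149110
T ≈ 43.96 °C (< 100 °C, so full condensation is consistent).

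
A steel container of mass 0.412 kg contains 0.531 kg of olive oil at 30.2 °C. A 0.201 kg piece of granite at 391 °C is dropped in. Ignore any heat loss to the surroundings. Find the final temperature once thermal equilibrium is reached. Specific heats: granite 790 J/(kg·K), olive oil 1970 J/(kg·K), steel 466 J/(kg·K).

Setting the total heat transfer to zero:
0.201×790×(T − 391) + 0.531×1970×(T − 30.2) + 0.412×466×(T − 30.2) = 0
1396.9 T = 99476
T = 99476/1396.9 ≈ 71.21 °C

T_f ≈ 71.2 °C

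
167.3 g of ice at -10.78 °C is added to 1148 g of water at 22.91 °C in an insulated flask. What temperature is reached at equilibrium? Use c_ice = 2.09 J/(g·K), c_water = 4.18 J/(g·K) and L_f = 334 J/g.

Energy balance with sensible and latent terms:
warm ice to 0 °C: 167.3×2.09×(0 − (-10.78)) = 3769.3
  latent heat to melt: 167.3×334 = 55878
  meltwater 0→T: 167.3×4.18×T = 699.31 T
  water cools: 1148×4.18×(T − 22.91) = 4798.6(T − 22.91)
5498 T = 109937 − 59648 = 50289
T ≈ 9.15 °C. Since T > 0 °C, the all-ice-melts assumption holds.

T_f ≈ 9.1 °C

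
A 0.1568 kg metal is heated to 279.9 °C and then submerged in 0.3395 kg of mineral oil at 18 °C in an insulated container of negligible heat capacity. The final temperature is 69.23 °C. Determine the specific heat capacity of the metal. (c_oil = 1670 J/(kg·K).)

c ≈ 879 J/(kg·K)

m_s c (T_s − T_f) = m_oil c_oil (T_f − T_0):
0.1568×c×(279.9 − 69.23) = 0.3395×1670×(69.23 − 18)
33.03 c = 29046  ⇒  c ≈ 879.3 J/(kg·K)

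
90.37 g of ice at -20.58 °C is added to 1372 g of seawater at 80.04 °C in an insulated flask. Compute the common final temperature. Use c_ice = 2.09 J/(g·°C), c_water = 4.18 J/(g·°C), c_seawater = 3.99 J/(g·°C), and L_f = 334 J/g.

Setting the total heat transfer to zero:
ice -20.58→0 °C: 90.37·2.09·20.58 = 3887; latent heat to melt: 90.37·334 = 30184; meltwater 0→T: 90.37·4.18·T = 377.75 T; seawater: 5474.3(T − 80.04)
5852 T = 438161 − 34071 = 404091
T ≈ 69.05 °C. Since T > 0 °C, the all-ice-melts assumption holds.

T_f ≈ 69.1 °C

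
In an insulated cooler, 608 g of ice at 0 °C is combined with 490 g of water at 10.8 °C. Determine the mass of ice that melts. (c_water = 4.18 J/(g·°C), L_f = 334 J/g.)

Water can give up m c ΔT = 490×4.18×10.8 = 22121 J before reaching 0 °C.
Fully melting the ice requires m_ice L_f = 608×334 = 203072 J.
That's not enough to melt it all — equilibrium is at 0 °C with ice remaining.
m_melt = 22121 / L_f = 66.23 g.

m_melted ≈ 66.2 g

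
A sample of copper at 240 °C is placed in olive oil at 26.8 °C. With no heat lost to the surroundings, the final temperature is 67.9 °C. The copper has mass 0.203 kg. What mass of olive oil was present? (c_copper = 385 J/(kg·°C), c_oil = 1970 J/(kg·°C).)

|Q_copper| = |Q_oil|:
0.203·385·(240 − 67.9) = m·1970·(67.9 − 26.8)
80967 m = 13450  ⇒  m ≈ 0.1661 kg

m ≈ 0.166 kg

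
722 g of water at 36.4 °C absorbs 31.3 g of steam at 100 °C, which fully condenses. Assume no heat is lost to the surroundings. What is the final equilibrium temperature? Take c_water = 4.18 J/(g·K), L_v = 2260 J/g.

Net heat exchanged in the isolated system is zero:
steam→water at 100 °C releases m L_v = 31.3×2260 = 70738
  condensate cools 100→T: 31.3×4.18×(T − 100) = 130.83(T − 100)
  water warms: 722×4.18×(T − 36.4) = 3018(T − 36.4)
3148.8 T = 70738 + 13083 + 109854 = 193675
T ≈ 61.51 °C, under the boiling point, so the assumption holds.

T_f ≈ 61.5 °C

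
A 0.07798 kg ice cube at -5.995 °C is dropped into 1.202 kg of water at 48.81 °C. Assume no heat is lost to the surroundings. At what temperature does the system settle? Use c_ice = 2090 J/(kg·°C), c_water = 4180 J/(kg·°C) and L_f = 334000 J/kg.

Heat gained plus heat lost sum to zero:
ice -5.995→0 °C: 0.07798·2090·5.995 = 977.05; fusion: m_ice L_f = 0.07798·334000 = 26045; warm the meltwater: 325.96 T; water: 5024.4(T − 48.81)
5350.3 T = 245239 − 27022 = 218217
T ≈ 40.79 °C — above 0 °C, consistent with complete melting.

T_f ≈ 40.8 °C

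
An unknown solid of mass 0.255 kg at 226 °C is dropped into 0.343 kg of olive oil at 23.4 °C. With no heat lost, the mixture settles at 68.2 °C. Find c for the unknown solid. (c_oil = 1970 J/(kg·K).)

c ≈ 752 J/(kg·K)

Heat gained plus heat lost sum to zero:
0.255×c×(68.2 − 226) + 0.343×1970×(68.2 − 23.4) = 0
-40.24 c = -30272
c = -30272/-40.24 ≈ 752.3 J/(kg·K)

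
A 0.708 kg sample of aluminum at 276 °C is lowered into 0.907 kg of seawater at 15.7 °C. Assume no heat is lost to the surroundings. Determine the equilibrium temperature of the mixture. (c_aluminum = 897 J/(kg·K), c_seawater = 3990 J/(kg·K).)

T_f ≈ 54.6 °C

Setting the total heat transfer to zero:
0.708*897*(T − 276) + 0.907*3990*(T − 15.7) = 0
635.08(T − 276) + 3618.9(T − 15.7) = 0
(635.08 + 3618.9) T = 635.08*276 + 3618.9*15.7
T = 232098 / 4254 = 54.6 °C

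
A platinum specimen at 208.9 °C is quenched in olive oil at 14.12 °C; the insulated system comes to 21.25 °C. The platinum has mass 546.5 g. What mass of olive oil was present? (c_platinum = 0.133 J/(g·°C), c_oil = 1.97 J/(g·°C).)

Energy conservation, ΣQ = 0:
546.5·0.133·(21.25 − 208.9) + m·1.97·(21.25 − 14.12) = 0
14.05 m = 13639
m = 13639/14.05 ≈ 971 g

m ≈ 971 g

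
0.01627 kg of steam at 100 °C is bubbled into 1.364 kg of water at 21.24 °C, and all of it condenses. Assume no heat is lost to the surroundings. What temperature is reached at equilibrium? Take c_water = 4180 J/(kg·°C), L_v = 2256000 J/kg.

Heat gained plus heat lost sum to zero:
latent heat released on condensation: 0.01627×2256000 = 36705
  condensed water 100 °C→T: 68.01(T − 100)
  water warms: 1.364×4180×(T − 21.24) = 5701.5(T − 21.24)
5769.5 T = 36705 + 6800.9 + 121100 = 164606
T ≈ 28.53 °C — below 100 °C, confirming all the steam condensed.

T_f ≈ 28.5 °C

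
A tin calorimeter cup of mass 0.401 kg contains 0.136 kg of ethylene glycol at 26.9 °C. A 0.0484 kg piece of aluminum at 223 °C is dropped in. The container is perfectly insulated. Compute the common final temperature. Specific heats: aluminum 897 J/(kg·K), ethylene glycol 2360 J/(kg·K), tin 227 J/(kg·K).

T_f ≈ 45.6 °C

Net heat exchanged in the isolated system is zero:
0.0484×897×(T − 223) + 0.136×2360×(T − 26.9) + 0.401×227×(T − 26.9) = 0
43.41(T − 223) + 320.96(T − 26.9) + 91.03(T − 26.9) = 0
(43.41 + 320.96 + 91.03) T = 43.41×223 + 320.96×26.9 + 91.03×26.9
T = 20764 / 455.4 = 45.6 °C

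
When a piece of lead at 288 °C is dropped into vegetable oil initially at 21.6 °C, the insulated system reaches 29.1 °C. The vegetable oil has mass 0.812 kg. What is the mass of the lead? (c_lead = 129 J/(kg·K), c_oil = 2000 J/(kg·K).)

m ≈ 0.365 kg

Conservation of energy gives ΣQ = 0:
m·129·(29.1 − 288) + 0.812·2000·(29.1 − 21.6) = 0
-33398 m = -12180
m = -12180/-33398 ≈ 0.3647 kg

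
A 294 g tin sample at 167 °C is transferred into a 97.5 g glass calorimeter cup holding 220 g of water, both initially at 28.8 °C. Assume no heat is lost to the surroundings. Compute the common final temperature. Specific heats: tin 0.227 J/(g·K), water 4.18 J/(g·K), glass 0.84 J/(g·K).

T_f ≈ 37.4 °C

Conservation of energy gives ΣQ = 0:
294×0.227×(T − 167) + 220×4.18×(T − 28.8) + 97.5×0.84×(T − 28.8) = 0
66.74(T − 167) + 919.6(T − 28.8) + 81.9(T − 28.8) = 0
1068.2 T = 39988
T = 39988/1068.2 ≈ 37.43 °C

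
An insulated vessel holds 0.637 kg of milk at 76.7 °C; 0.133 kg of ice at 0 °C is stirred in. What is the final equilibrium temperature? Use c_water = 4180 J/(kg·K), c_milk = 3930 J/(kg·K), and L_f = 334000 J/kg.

T_f ≈ 48.2 °C

Taking heat into each body as positive, Σ m c ΔT = 0:
fusion: m_ice L_f = 0.133·334000 = 44422; warm the meltwater: 555.94 T; milk: 2503.4(T − 76.7)
3059.3 T = 192012 − 44422 = 147590
T ≈ 48.24 °C — above 0 °C, consistent with complete melting.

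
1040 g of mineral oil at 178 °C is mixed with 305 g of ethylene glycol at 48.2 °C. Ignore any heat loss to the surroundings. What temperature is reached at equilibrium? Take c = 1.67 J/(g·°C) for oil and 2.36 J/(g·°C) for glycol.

T_f ≈ 140.0 °C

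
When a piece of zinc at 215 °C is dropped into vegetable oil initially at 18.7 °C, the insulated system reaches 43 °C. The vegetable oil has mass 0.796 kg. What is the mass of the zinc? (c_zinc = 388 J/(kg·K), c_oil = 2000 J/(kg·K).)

m ≈ 0.58 kg

Setting the total heat transfer to zero:
m×388×(43 − 215) + 0.796×2000×(43 − 18.7) = 0
-66736 m = -38686
m = -38686/-66736 ≈ 0.5797 kg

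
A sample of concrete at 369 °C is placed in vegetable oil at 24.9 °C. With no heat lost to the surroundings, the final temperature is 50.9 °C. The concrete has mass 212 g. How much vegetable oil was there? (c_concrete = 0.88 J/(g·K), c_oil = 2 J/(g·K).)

m ≈ 1140 g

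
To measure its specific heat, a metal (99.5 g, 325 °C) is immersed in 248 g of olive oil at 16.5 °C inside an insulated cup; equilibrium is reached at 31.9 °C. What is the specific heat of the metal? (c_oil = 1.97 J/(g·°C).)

c ≈ 0.258 J/(g·°C)

Energy conservation, ΣQ = 0:
99.5·c·(31.9 − 325) + 248·1.97·(31.9 − 16.5) = 0
-29163 c = -7523.8
c = -7523.8/-29163 ≈ 0.258 J/(g·°C)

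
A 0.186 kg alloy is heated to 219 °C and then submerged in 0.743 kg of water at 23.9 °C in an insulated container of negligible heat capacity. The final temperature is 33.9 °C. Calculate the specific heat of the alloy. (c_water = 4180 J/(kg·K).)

Heat lost by the alloy = heat gained by the water:
0.186·c·(219 − 33.9) = 0.743·4180·(33.9 − 23.9)
34.43 c = 31057  ⇒  c ≈ 902.1 J/(kg·K)

c ≈ 902 J/(kg·K)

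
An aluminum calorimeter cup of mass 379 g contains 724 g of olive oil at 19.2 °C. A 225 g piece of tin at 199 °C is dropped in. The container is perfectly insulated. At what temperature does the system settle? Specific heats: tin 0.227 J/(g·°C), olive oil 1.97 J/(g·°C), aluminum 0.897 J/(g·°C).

T_f ≈ 24.3 °C

Setting the total heat transfer to zero:
225·0.227·(T − 199) + 724·1.97·(T − 19.2) + 379·0.897·(T − 19.2) = 0
1817.3 T = 44076
T ≈ 24.25 °C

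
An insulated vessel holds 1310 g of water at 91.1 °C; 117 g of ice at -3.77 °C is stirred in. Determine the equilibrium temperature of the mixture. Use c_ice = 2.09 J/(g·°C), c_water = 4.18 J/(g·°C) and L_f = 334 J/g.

Energy balance with sensible and latent terms:
ice -3.77→0 °C: 117·2.09·3.77 = 921.88; fusion: m_ice L_f = 117·334 = 39078; warm the meltwater: 489.06 T; water cools: 1310·4.18·(T − 91.1) = 5475.8(T − 91.1)
5964.9 T = 498845 − 40000 = 458846
T ≈ 76.92 °C (positive, so assuming full melt was valid).

T_f ≈ 76.9 °C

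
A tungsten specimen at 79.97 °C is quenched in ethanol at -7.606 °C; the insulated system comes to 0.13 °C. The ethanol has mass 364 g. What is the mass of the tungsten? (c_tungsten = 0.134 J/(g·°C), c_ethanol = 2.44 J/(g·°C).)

Heat lost by the tungsten = heat gained by the ethanol:
m×0.134×(79.97 − 0.13) = 364×2.44×(0.13 − (-7.606))
10.7 m = 6870.8  ⇒  m ≈ 642.2 g

m ≈ 642 g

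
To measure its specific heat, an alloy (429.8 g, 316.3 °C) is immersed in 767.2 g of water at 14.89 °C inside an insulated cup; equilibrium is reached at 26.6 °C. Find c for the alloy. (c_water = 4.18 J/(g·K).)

c ≈ 0.302 J/(g·K)

Heat lost by the alloy = heat gained by the water:
429.8×c×(316.3 − 26.6) = 767.2×4.18×(26.6 − 14.89)
124513 c = 37553  ⇒  c ≈ 0.3016 J/(g·K)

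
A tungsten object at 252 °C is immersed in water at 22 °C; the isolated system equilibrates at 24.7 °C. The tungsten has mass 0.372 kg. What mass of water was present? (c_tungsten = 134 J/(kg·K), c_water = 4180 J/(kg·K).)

m ≈ 1 kg

Heat lost by the tungsten = heat gained by the water:
0.372×134×(252 − 24.7) = m×4180×(24.7 − 22)
11286 m = 11330  ⇒  m ≈ 1.004 kg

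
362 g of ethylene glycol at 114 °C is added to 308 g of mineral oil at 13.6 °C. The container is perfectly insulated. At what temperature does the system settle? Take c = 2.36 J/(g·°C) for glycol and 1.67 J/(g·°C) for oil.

Taking heat into each body as positive, Σ m c ΔT = 0:
362·2.36·(T − 114) + 308·1.67·(T − 13.6) = 0
854.32(T − 114) + 514.36(T − 13.6) = 0
(854.32 + 514.36) T = 854.32·114 + 514.36·13.6
T = 104388/1368.7 ≈ 76.27 °C

T_f ≈ 76.3 °C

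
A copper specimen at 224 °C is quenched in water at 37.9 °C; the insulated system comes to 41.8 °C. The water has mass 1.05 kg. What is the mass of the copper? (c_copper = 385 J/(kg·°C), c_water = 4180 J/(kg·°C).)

Let T be the final temperature. ΣQ_i = 0:
m·385·(41.8 − 224) + 1.05·4180·(41.8 − 37.9) = 0
-70147 m = -17117
m = -17117/-70147 ≈ 0.244 kg

m ≈ 0.244 kg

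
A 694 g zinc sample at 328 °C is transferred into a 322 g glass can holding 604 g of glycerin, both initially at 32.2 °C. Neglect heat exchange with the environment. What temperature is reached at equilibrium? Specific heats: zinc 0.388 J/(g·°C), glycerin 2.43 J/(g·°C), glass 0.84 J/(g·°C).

Net heat exchanged in the isolated system is zero:
694·0.388·(T − 328) + 604·2.43·(T − 32.2) + 322·0.84·(T − 32.2) = 0
269.27(T − 328) + 1467.7(T − 32.2) + 270.48(T − 32.2) = 0
(269.27 + 1467.7 + 270.48) T = 269.27·328 + 1467.7·32.2 + 270.48·32.2
T = 144291 / 2007.5 = 71.9 °C

T_f ≈ 71.9 °C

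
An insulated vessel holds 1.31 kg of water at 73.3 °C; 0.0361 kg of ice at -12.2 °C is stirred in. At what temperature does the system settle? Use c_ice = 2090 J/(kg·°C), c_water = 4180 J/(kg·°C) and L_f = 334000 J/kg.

T_f ≈ 69.0 °C

Taking heat into each body as positive, Σ m c ΔT = 0:
ice -12.2→0 °C: 0.0361·2090·12.2 = 920.48
  melt ice: 0.0361·334000 = 12057
  warm the meltwater: 150.9 T
  water: 5475.8(T − 73.3)
5626.7 T = 401376 − 12978 = 388398
T ≈ 69.03 °C (positive, so assuming full melt was valid).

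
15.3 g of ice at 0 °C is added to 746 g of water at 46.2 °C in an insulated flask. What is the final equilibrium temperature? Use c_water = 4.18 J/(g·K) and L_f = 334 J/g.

Taking heat into each body as positive, Σ m c ΔT = 0:
fusion: m_ice L_f = 15.3×334 = 5110.2; meltwater 0→T: 15.3×4.18×T = 63.95 T; water: 3118.3(T − 46.2)
3182.2 T = 144065 − 5110.2 = 138954
T ≈ 43.67 °C. Since T > 0 °C, the all-ice-melts assumption holds.

T_f ≈ 43.7 °C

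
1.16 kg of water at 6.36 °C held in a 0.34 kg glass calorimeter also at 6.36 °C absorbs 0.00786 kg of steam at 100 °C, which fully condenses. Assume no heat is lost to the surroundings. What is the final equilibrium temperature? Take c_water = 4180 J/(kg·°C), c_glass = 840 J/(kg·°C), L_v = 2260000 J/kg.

Net heat exchanged in the isolated system is zero:
latent heat released on condensation: 0.00786·2260000 = 17764; condensed water 100 °C→T: 32.85(T − 100); original water: 4848.8(T − 6.36); cup: 285.6(T − 6.36)
5167.3 T = 17764 + 3285.5 + 32655 = 53704
T ≈ 10.39 °C — below 100 °C, confirming all the steam condensed.

T_f ≈ 10.4 °C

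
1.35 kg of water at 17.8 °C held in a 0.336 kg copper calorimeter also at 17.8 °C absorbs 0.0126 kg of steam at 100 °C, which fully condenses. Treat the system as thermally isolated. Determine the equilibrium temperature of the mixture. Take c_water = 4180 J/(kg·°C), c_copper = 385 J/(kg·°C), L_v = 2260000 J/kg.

T_f ≈ 23.4 °C

Conservation of energy gives ΣQ = 0:
condense steam: −0.0126·2260000 = −28476; condensed water 100 °C→T: 52.67(T − 100); water warms: 1.35·4180·(T − 17.8) = 5643(T − 17.8); copper cup: 0.336·385·(T − 17.8) = 129.36(T − 17.8)
5825 T = 28476 + 5266.8 + 102748 = 136491
T ≈ 23.43 °C, under the boiling point, so the assumption holds.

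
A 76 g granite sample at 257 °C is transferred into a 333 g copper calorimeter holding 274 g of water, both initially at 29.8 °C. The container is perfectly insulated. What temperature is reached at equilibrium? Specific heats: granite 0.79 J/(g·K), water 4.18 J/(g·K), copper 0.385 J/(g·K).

Net heat exchanged in the isolated system is zero:
76*0.79*(T − 257) + 274*4.18*(T − 29.8) + 333*0.385*(T − 29.8) = 0
(60.04 + 1145.3 + 128.21) T = 60.04*257 + 1145.3*29.8 + 128.21*29.8
T ≈ 40.03 °C

T_f ≈ 40.0 °C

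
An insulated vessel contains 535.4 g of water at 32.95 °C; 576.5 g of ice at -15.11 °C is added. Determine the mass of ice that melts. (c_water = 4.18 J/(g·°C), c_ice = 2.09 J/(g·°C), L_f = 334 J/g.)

Cooling the water to 0 °C releases 535.4·4.18·32.95 = 73741 J.
Warming the ice to 0 °C takes 576.5·2.09·15.11 = 18206 J, leaving 55535 J for melting.
To melt every bit of ice: 576.5·334 = 192551 J.
55535 J < 192551 J, so only part of the ice melts and the system sits at 0 °C.
m_melt = 55535 / L_f = 166.3 g.

m_melted ≈ 166 g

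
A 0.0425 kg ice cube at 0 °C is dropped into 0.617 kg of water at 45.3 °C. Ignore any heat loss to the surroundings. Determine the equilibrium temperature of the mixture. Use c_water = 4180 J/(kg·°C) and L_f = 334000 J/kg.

Net heat exchanged in the isolated system is zero:
melt ice: 0.0425×334000 = 14195
  warm the meltwater: 177.65 T
  water cools: 0.617×4180×(T − 45.3) = 2579.1(T − 45.3)
2756.7 T = 116831 − 14195 = 102636
T ≈ 37.23 °C — above 0 °C, consistent with complete melting.

T_f ≈ 37.2 °C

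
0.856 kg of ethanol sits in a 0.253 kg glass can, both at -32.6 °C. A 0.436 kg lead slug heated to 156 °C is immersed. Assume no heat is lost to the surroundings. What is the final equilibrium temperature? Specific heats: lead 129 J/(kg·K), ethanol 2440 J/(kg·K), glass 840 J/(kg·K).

With ΣQ=0 the equilibrium temperature is the m·c-weighted mean:
T_f = (56.24*156 + 2088.6*(-32.6) + 212.52*(-32.6)) / (56.24 + 2088.6 + 212.52)
    = -66244 / 2357.4 ≈ -28.10 °C

T_f ≈ -28.1 °C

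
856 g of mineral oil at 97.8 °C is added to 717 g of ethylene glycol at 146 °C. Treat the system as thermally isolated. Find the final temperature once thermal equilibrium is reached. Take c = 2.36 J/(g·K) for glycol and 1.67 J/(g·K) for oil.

T_f ≈ 123.9 °C

Heat gained plus heat lost sum to zero:
717×2.36×(T − 146) + 856×1.67×(T − 97.8) = 0
1692.1(T − 146) + 1429.5(T − 97.8) = 0
(1692.1 + 1429.5) T = 1692.1×146 + 1429.5×97.8
T = 386857 / 3121.6 = 124 °C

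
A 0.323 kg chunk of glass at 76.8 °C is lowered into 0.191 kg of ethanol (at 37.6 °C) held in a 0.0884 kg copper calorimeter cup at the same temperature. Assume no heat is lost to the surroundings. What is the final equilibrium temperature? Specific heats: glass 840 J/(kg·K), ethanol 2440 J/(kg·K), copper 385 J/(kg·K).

T_f ≈ 51.4 °C

Heat gained plus heat lost sum to zero:
0.323·840·(T − 76.8) + 0.191·2440·(T − 37.6) + 0.0884·385·(T − 37.6) = 0
(271.32 + 466.04 + 34.03) T = 271.32·76.8 + 466.04·37.6 + 34.03·37.6
T = 39640/771.39 ≈ 51.39 °C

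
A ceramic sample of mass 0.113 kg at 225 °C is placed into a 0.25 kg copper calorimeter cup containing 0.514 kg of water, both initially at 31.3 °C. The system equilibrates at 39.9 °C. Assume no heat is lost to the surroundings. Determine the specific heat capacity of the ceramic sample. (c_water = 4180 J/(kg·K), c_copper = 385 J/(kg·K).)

c ≈ 923 J/(kg·K)

Let T be the final temperature. ΣQ_i = 0:
0.113×c×(39.9 − 225) + 0.514×4180×(39.9 − 31.3) + 0.25×385×(39.9 − 31.3) = 0
-20.92 c = -19305
c = -19305/-20.92 ≈ 923 J/(kg·K)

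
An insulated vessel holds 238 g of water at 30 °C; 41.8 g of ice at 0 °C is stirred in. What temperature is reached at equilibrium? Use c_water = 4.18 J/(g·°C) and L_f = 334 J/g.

T_f ≈ 13.6 °C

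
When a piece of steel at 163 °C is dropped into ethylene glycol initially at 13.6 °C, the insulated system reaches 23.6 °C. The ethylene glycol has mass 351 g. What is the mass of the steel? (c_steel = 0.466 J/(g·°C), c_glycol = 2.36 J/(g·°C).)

Setting the total heat transfer to zero:
m·0.466·(23.6 − 163) + 351·2.36·(23.6 − 13.6) = 0
-64.96 m = -8283.6
m = -8283.6/-64.96 ≈ 127.5 g

m ≈ 128 g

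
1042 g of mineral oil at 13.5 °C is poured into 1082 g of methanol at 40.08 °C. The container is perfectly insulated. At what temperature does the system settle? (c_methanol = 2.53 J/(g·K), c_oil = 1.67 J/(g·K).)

T_f ≈ 29.8 °C

T_f = Σ m_i c_i T_i / Σ m_i c_i:
T_f = (2737.5·40.08 + 1740.1·13.5) / (2737.5 + 1740.1)
    = 133209 / 4477.6 ≈ 29.75 °C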